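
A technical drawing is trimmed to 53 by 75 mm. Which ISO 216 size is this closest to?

Aspect ratio 75/53 ≈ 1.415 — close to the ISO √2 ≈ 1.414.
In the A-series (A0 area = 1 m²): A8 = 52 × 74 mm.
Off by 2 mm total — nearest standard size.

A8 (52 × 74 mm)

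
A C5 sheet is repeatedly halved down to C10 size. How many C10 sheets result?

32

Each ISO step halves the sheet: 1 × C5 → 2 × C6 → 4 × C7 → 8 × C8 → …
From C5 to C10 is 5 halving steps: 2^5 = 32.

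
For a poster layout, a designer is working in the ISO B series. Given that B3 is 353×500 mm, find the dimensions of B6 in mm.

B4: ⌊500/2⌋ × 353 = 250 × 353 mm
B5: ⌊353/2⌋ × 250 = 176 × 250 mm
B6: ⌊250/2⌋ × 176 = 125 × 176 mm

125 × 176 mm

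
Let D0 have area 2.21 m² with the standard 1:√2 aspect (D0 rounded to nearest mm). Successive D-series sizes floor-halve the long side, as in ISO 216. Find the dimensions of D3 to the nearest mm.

Let D0's short side be w mm. w · w√2 = 2.21 m² = 2,210,000 mm², so w ≈ 1250.1 mm and w√2 ≈ 1767.9 mm → D0 = 1250 × 1768 mm.
D1: ⌊1768/2⌋ × 1250 = 884 × 1250 mm
D2: ⌊1250/2⌋ × 884 = 625 × 884 mm
D3: ⌊884/2⌋ × 625 = 442 × 625 mm

442 × 625 mm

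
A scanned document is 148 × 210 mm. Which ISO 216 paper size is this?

Aspect ratio 210/148 ≈ 1.419 — close to the ISO √2 ≈ 1.414.
In the A-series (A0 area = 1 m²): A5 = 148 × 210 mm.

A5 (148 × 210 mm)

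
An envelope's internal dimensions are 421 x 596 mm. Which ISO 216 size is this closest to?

Aspect ratio 596/421 ≈ 1.416 — close to the ISO √2 ≈ 1.414.
In the A-series (A0 area = 1 m²): A2 = 420 × 594 mm.
Off by 3 mm total — nearest standard size.

A2 (420 × 594 mm)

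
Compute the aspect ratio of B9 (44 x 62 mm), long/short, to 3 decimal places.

62 / 44 = 1.409
ISO 216 targets √2 ≈ 1.414; the -0.005 deviation is from mm rounding.

1.409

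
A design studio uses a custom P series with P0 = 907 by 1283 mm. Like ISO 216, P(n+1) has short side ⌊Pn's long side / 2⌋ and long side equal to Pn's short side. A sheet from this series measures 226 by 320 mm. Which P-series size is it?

P0: 907 × 1283 mm
P1: 641 × 907 mm
P2: 453 × 641 mm
P3: 320 × 453 mm
P4: 226 × 320 mm
P5: 160 × 226 mm
→ matches P4.

P4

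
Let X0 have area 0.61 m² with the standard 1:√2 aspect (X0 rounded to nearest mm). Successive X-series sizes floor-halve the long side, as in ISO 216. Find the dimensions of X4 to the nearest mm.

Let X0's short side be w mm. w · w√2 = 0.61 m² = 610,000 mm², so w ≈ 656.8 mm and w√2 ≈ 928.8 mm → X0 = 657 × 929 mm.
X1: ⌊929/2⌋ × 657 = 464 × 657 mm
X2: ⌊657/2⌋ × 464 = 328 × 464 mm
X3: ⌊464/2⌋ × 328 = 232 × 328 mm
X4: ⌊328/2⌋ × 232 = 164 × 232 mm

164 × 232 mm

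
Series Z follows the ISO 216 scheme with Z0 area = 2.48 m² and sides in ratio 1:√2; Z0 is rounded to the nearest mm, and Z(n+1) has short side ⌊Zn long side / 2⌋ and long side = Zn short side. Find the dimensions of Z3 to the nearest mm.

Let Z0's short side be w mm. w · w√2 = 2.48 m² = 2,480,000 mm², so w ≈ 1324.2 mm and w√2 ≈ 1872.8 mm → Z0 = 1324 × 1873 mm.
Z1: ⌊1873/2⌋ × 1324 = 936 × 1324 mm
Z2: ⌊1324/2⌋ × 936 = 662 × 936 mm
Z3: ⌊936/2⌋ × 662 = 468 × 662 mm

468 × 662 mm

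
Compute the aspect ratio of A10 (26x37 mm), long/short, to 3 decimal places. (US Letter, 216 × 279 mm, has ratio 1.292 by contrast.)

1.423

37 / 26 = 1.423
ISO 216 targets √2 ≈ 1.414; the +0.009 deviation is from mm rounding.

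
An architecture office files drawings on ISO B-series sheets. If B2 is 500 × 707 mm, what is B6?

125 × 176 mm

B3: ⌊707/2⌋ × 500 = 353 × 500 mm
B4: ⌊500/2⌋ × 353 = 250 × 353 mm
B5: ⌊353/2⌋ × 250 = 176 × 250 mm
B6: ⌊250/2⌋ × 176 = 125 × 176 mm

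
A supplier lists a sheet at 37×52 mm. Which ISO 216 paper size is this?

A9 (37 × 52 mm)

Aspect ratio 52/37 ≈ 1.405 — close to the ISO √2 ≈ 1.414.
In the A-series (A0 area = 1 m²): A9 = 37 × 52 mm.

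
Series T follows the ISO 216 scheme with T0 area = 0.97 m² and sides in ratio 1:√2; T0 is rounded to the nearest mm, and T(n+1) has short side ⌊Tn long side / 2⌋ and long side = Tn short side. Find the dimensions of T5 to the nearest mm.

Let T0's short side be w mm. w · w√2 = 0.97 m² = 970,000 mm², so w ≈ 828.2 mm and w√2 ≈ 1171.2 mm → T0 = 828 × 1171 mm.
T1: ⌊1171/2⌋ × 828 = 585 × 828 mm
T2: ⌊828/2⌋ × 585 = 414 × 585 mm
T3: ⌊585/2⌋ × 414 = 292 × 414 mm
T4: ⌊414/2⌋ × 292 = 207 × 292 mm
T5: ⌊292/2⌋ × 207 = 146 × 207 mm

146 × 207 mm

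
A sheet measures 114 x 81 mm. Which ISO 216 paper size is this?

C7 (81 × 114 mm)

Aspect ratio 114/81 ≈ 1.407 — close to the ISO √2 ≈ 1.414.
In the C-series (envelope sizes, between A and B): C7 = 81 × 114 mm.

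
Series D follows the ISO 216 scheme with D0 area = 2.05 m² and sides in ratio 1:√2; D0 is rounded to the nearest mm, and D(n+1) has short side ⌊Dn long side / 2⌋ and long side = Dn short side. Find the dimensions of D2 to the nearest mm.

Let D0's short side be w mm. w · w√2 = 2.05 m² = 2,050,000 mm², so w ≈ 1204.0 mm and w√2 ≈ 1702.7 mm → D0 = 1204 × 1703 mm.
D1: ⌊1703/2⌋ × 1204 = 851 × 1204 mm
D2: ⌊1204/2⌋ × 851 = 602 × 851 mm

602 × 851 mm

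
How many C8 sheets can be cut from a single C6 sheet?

Each ISO step halves the sheet: 1 × C6 → 2 × C7 → 4 × C8
From C6 to C8 is 2 halving steps: 2^2 = 4.

4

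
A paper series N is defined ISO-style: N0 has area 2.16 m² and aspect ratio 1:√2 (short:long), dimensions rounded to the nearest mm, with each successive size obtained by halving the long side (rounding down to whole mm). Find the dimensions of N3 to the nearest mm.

Let N0's short side be w mm. w · w√2 = 2.16 m² = 2,160,000 mm², so w ≈ 1235.9 mm and w√2 ≈ 1747.8 mm → N0 = 1236 × 1748 mm.
N1: ⌊1748/2⌋ × 1236 = 874 × 1236 mm
N2: ⌊1236/2⌋ × 874 = 618 × 874 mm
N3: ⌊874/2⌋ × 618 = 437 × 618 mm

437 × 618 mm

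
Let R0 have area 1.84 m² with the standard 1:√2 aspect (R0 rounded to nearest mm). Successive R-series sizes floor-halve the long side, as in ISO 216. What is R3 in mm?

403 × 570 mm

Let R0's short side be w mm. w · w√2 = 1.84 m² = 1,840,000 mm², so w ≈ 1140.6 mm and w√2 ≈ 1613.1 mm → R0 = 1141 × 1613 mm.
R1: ⌊1613/2⌋ × 1141 = 806 × 1141 mm
R2: ⌊1141/2⌋ × 806 = 570 × 806 mm
R3: ⌊806/2⌋ × 570 = 403 × 570 mm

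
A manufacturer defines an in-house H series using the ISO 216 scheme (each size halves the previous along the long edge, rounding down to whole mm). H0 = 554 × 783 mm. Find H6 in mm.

69 × 97 mm

H1: ⌊783/2⌋ × 554 = 391 × 554 mm
H2: ⌊554/2⌋ × 391 = 277 × 391 mm
H3: ⌊391/2⌋ × 277 = 195 × 277 mm
H4: ⌊277/2⌋ × 195 = 138 × 195 mm
H5: ⌊195/2⌋ × 138 = 97 × 138 mm
H6: ⌊138/2⌋ × 97 = 69 × 97 mm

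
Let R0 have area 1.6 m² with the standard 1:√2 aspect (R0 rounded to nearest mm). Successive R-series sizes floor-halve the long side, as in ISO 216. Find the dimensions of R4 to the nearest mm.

266 × 376 mm

Let R0's short side be w mm. w · w√2 = 1.6 m² = 1,600,000 mm², so w ≈ 1063.7 mm and w√2 ≈ 1504.2 mm → R0 = 1064 × 1504 mm.
R1: ⌊1504/2⌋ × 1064 = 752 × 1064 mm
R2: ⌊1064/2⌋ × 752 = 532 × 752 mm
R3: ⌊752/2⌋ × 532 = 376 × 532 mm
R4: ⌊532/2⌋ × 376 = 266 × 376 mm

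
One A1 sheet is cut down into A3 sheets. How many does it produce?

Each ISO step halves the sheet: 1 × A1 → 2 × A2 → 4 × A3
From A1 to A3 is 2 halving steps: 2^2 = 4.

4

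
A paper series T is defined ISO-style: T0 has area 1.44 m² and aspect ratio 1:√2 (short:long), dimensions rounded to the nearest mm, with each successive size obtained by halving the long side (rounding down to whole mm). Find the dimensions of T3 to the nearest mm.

356 × 504 mm

Let T0's short side be w mm. w · w√2 = 1.44 m² = 1,440,000 mm², so w ≈ 1009.1 mm and w√2 ≈ 1427.0 mm → T0 = 1009 × 1427 mm.
T1: ⌊1427/2⌋ × 1009 = 713 × 1009 mm
T2: ⌊1009/2⌋ × 713 = 504 × 713 mm
T3: ⌊713/2⌋ × 504 = 356 × 504 mm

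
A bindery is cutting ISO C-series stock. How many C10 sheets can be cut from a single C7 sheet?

C7 = 81 × 114 mm; C10 = 28 × 40 mm.
Each halving step doubles the count; 3 steps from C7 to C10.
2^3 = 8.

8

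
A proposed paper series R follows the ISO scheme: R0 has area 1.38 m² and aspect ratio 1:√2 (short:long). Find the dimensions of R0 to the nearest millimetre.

Let the short side be w mm. Then w · w√2 = 1.38 m² = 1,380,000 mm².
w² = 1,380,000/√2, so w ≈ 987.8 mm; long side = w√2 ≈ 1397.0 mm.

988 × 1397 mm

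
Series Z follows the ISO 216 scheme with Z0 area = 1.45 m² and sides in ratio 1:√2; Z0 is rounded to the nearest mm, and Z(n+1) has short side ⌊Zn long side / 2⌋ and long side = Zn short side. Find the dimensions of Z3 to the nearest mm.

Let Z0's short side be w mm. w · w√2 = 1.45 m² = 1,450,000 mm², so w ≈ 1012.6 mm and w√2 ≈ 1432.0 mm → Z0 = 1013 × 1432 mm.
Z1: ⌊1432/2⌋ × 1013 = 716 × 1013 mm
Z2: ⌊1013/2⌋ × 716 = 506 × 716 mm
Z3: ⌊716/2⌋ × 506 = 358 × 506 mm

358 × 506 mm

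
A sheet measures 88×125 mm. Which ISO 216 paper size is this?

B7 (88 × 125 mm)

Aspect ratio 125/88 ≈ 1.420 — close to the ISO √2 ≈ 1.414.
In the B-series (B0 = 1000 × 1414 mm): B7 = 88 × 125 mm.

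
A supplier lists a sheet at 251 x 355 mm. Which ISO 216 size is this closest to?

Aspect ratio 355/251 ≈ 1.414 — close to the ISO √2 ≈ 1.414.
In the B-series (B0 = 1000 × 1414 mm): B4 = 250 × 353 mm.
Off by 3 mm total — nearest standard size.

B4 (250 × 353 mm)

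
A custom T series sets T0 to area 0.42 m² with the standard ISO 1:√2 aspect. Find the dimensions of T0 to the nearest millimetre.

545 × 771 mm

Let the short side be w mm. Then w · w√2 = 0.42 m² = 420,000 mm².
w² = 420,000/√2, so w ≈ 545.0 mm; long side = w√2 ≈ 770.7 mm.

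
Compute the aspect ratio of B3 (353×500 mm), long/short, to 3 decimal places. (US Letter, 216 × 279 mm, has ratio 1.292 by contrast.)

1.416

500 / 353 = 1.416
ISO 216 targets √2 ≈ 1.414; the +0.002 deviation is from mm rounding.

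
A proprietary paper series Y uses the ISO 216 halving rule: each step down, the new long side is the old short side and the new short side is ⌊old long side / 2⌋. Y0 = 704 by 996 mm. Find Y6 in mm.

88 × 124 mm

Y1: ⌊996/2⌋ × 704 = 498 × 704 mm
Y2: ⌊704/2⌋ × 498 = 352 × 498 mm
Y3: ⌊498/2⌋ × 352 = 249 × 352 mm
Y4: ⌊352/2⌋ × 249 = 176 × 249 mm
Y5: ⌊249/2⌋ × 176 = 124 × 176 mm
Y6: ⌊176/2⌋ × 124 = 88 × 124 mm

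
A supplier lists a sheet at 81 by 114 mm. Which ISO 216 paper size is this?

Aspect ratio 114/81 ≈ 1.407 — close to the ISO √2 ≈ 1.414.
In the C-series (envelope sizes, between A and B): C7 = 81 × 114 mm.

C7 (81 × 114 mm)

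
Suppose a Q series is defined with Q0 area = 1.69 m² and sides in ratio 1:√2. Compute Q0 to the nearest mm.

1093 × 1546 mm

Let the short side be w mm. Then w · w√2 = 1.69 m² = 1,690,000 mm².
w² = 1,690,000/√2, so w ≈ 1093.2 mm; long side = w√2 ≈ 1546.0 mm.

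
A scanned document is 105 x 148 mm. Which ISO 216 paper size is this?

Aspect ratio 148/105 ≈ 1.410 — close to the ISO √2 ≈ 1.414.
In the A-series (A0 area = 1 m²): A6 = 105 × 148 mm.

A6 (105 × 148 mm)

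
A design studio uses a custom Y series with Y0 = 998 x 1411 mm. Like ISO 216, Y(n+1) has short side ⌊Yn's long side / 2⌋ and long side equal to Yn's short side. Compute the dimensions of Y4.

249 × 352 mm

Y1: ⌊1411/2⌋ × 998 = 705 × 998 mm
Y2: ⌊998/2⌋ × 705 = 499 × 705 mm
Y3: ⌊705/2⌋ × 499 = 352 × 499 mm
Y4: ⌊499/2⌋ × 352 = 249 × 352 mm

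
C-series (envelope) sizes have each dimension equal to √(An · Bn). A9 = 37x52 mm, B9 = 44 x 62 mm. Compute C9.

40 × 57 mm

Short side: √(37 · 44) = √1628 ≈ 40.3 → 40 mm
Long side: √(52 · 62) = √3224 ≈ 56.8 → 57 mm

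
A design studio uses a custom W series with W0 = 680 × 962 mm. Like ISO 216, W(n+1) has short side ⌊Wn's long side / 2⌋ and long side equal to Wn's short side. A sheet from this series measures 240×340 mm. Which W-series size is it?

W0: 680 × 962 mm
W1: 481 × 680 mm
W2: 340 × 481 mm
W3: 240 × 340 mm
W4: 170 × 240 mm
→ matches W3.

W3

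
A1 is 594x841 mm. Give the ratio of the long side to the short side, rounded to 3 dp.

1.416

841 / 594 = 1.416
ISO 216 targets √2 ≈ 1.414; the +0.002 deviation is from mm rounding.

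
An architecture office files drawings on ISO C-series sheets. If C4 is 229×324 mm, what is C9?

C5: ⌊324/2⌋ × 229 = 162 × 229 mm
C6: ⌊229/2⌋ × 162 = 114 × 162 mm
C7: ⌊162/2⌋ × 114 = 81 × 114 mm
C8: ⌊114/2⌋ × 81 = 57 × 81 mm
C9: ⌊81/2⌋ × 57 = 40 × 57 mm

40 × 57 mm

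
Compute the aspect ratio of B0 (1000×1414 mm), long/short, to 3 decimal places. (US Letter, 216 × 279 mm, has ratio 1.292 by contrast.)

1.414

1414 / 1000 = 1.414
Matches √2 ≈ 1.414 — the ISO 216 defining ratio.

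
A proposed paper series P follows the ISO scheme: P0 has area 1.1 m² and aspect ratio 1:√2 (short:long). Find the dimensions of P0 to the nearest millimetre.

882 × 1247 mm

Let the short side be w mm. Then w · w√2 = 1.1 m² = 1,100,000 mm².
w² = 1,100,000/√2, so w ≈ 881.9 mm; long side = w√2 ≈ 1247.3 mm.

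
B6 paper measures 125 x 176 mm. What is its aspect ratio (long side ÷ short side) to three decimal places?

1.408

176 / 125 = 1.408
ISO 216 targets √2 ≈ 1.414; the -0.006 deviation is from mm rounding.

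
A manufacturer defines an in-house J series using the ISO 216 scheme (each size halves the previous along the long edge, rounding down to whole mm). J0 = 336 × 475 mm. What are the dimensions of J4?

J1: ⌊475/2⌋ × 336 = 237 × 336 mm
J2: ⌊336/2⌋ × 237 = 168 × 237 mm
J3: ⌊237/2⌋ × 168 = 118 × 168 mm
J4: ⌊168/2⌋ × 118 = 84 × 118 mm

84 × 118 mm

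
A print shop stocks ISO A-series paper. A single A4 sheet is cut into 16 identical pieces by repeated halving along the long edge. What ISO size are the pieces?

16 = 2^4, so 4 halving steps.
A4 → A5 → … → A8 after 4 steps.

A8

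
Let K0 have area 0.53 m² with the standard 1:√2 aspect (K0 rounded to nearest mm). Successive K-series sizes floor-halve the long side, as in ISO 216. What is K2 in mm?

Let K0's short side be w mm. w · w√2 = 0.53 m² = 530,000 mm², so w ≈ 612.2 mm and w√2 ≈ 865.8 mm → K0 = 612 × 866 mm.
K1: ⌊866/2⌋ × 612 = 433 × 612 mm
K2: ⌊612/2⌋ × 433 = 306 × 433 mm

306 × 433 mm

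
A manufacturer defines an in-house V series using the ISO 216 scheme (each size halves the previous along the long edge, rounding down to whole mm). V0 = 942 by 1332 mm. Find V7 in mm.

83 × 117 mm

V1 = 666 × 942 mm (from V0 by 1 halving).
V2: ⌊942/2⌋ × 666 = 471 × 666 mm
V3: ⌊666/2⌋ × 471 = 333 × 471 mm
V4: ⌊471/2⌋ × 333 = 235 × 333 mm
V5: ⌊333/2⌋ × 235 = 166 × 235 mm
V6: ⌊235/2⌋ × 166 = 117 × 166 mm
V7: ⌊166/2⌋ × 117 = 83 × 117 mm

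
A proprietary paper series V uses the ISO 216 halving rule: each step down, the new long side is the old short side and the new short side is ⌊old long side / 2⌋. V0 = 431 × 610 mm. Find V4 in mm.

V1: ⌊610/2⌋ × 431 = 305 × 431 mm
V2: ⌊431/2⌋ × 305 = 215 × 305 mm
V3: ⌊305/2⌋ × 215 = 152 × 215 mm
V4: ⌊215/2⌋ × 152 = 107 × 152 mm

107 × 152 mm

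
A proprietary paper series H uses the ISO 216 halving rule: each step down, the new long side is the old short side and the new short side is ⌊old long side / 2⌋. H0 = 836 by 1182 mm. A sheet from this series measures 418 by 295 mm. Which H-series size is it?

H0: 836 × 1182 mm
H1: 591 × 836 mm
H2: 418 × 591 mm
H3: 295 × 418 mm
H4: 209 × 295 mm
→ matches H3.

H3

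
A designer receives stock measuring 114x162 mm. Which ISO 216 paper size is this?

C6 (114 × 162 mm)

Aspect ratio 162/114 ≈ 1.421 — close to the ISO √2 ≈ 1.414.
In the C-series (envelope sizes, between A and B): C6 = 114 × 162 mm.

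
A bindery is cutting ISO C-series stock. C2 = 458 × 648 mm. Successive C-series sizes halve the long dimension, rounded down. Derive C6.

114 × 162 mm

C3: ⌊648/2⌋ × 458 = 324 × 458 mm
C4: ⌊458/2⌋ × 324 = 229 × 324 mm
C5: ⌊324/2⌋ × 229 = 162 × 229 mm
C6: ⌊229/2⌋ × 162 = 114 × 162 mm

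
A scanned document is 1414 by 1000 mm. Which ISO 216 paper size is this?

Aspect ratio 1414/1000 ≈ 1.414 — close to the ISO √2 ≈ 1.414.
In the B-series (B0 = 1000 × 1414 mm): B0 = 1000 × 1414 mm.

B0 (1000 × 1414 mm)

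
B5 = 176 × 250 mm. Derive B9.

B6: ⌊250/2⌋ × 176 = 125 × 176 mm
B7: ⌊176/2⌋ × 125 = 88 × 125 mm
B8: ⌊125/2⌋ × 88 = 62 × 88 mm
B9: ⌊88/2⌋ × 62 = 44 × 62 mm

44 × 62 mm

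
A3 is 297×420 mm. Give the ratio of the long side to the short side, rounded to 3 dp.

420 / 297 = 1.414
Matches √2 ≈ 1.414 — the ISO 216 defining ratio.

1.414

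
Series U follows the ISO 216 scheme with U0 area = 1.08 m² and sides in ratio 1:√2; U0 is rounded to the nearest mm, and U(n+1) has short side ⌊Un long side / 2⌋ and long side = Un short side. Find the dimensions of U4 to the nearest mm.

Let U0's short side be w mm. w · w√2 = 1.08 m² = 1,080,000 mm², so w ≈ 873.9 mm and w√2 ≈ 1235.9 mm → U0 = 874 × 1236 mm.
U1: ⌊1236/2⌋ × 874 = 618 × 874 mm
U2: ⌊874/2⌋ × 618 = 437 × 618 mm
U3: ⌊618/2⌋ × 437 = 309 × 437 mm
U4: ⌊437/2⌋ × 309 = 218 × 309 mm

218 × 309 mm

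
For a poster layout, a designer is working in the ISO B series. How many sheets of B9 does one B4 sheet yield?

B4 = 250 × 353 mm; B9 = 44 × 62 mm.
Each halving step doubles the count; 5 steps from B4 to B9.
2^5 = 32.

32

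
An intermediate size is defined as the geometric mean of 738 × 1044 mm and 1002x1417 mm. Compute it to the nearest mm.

860 × 1216 mm

Short side: √(738 · 1002) = √739476 ≈ 859.9 → 860 mm
Long side: √(1044 · 1417) = √1479348 ≈ 1216.3 → 1216 mm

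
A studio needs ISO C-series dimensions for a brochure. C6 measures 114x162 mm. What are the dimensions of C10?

28 × 40 mm

C7: ⌊162/2⌋ × 114 = 81 × 114 mm
C8: ⌊114/2⌋ × 81 = 57 × 81 mm
C9: ⌊81/2⌋ × 57 = 40 × 57 mm
C10: ⌊57/2⌋ × 40 = 28 × 40 mm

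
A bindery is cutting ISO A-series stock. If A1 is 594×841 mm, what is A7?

74 × 105 mm

A2: ⌊841/2⌋ × 594 = 420 × 594 mm
A3: ⌊594/2⌋ × 420 = 297 × 420 mm
A4: ⌊420/2⌋ × 297 = 210 × 297 mm
A5: ⌊297/2⌋ × 210 = 148 × 210 mm
A6: ⌊210/2⌋ × 148 = 105 × 148 mm
A7: ⌊148/2⌋ × 105 = 74 × 105 mm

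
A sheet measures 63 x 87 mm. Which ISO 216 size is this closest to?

Aspect ratio 87/63 ≈ 1.381 (ISO target is √2 ≈ 1.414).
In the B-series (B0 = 1000 × 1414 mm): B8 = 62 × 88 mm.
Off by 2 mm total — nearest standard size.

B8 (62 × 88 mm)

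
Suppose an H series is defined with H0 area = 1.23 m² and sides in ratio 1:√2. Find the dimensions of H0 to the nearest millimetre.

Let the short side be w mm. Then w · w√2 = 1.23 m² = 1,230,000 mm².
w² = 1,230,000/√2, so w ≈ 932.6 mm; long side = w√2 ≈ 1318.9 mm.

933 × 1319 mm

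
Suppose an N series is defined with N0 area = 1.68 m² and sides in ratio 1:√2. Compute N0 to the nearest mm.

Let the short side be w mm. Then w · w√2 = 1.68 m² = 1,680,000 mm².
w² = 1,680,000/√2, so w ≈ 1089.9 mm; long side = w√2 ≈ 1541.4 mm.

1090 × 1541 mm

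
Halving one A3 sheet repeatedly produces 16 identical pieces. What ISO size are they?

A7

16 = 2^4, so 4 halving steps.
A3 → A4 → … → A7 after 4 steps.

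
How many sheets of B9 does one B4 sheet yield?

Each ISO step halves the sheet: 1 × B4 → 2 × B5 → 4 × B6 → 8 × B7 → …
From B4 to B9 is 5 halving steps: 2^5 = 32.

32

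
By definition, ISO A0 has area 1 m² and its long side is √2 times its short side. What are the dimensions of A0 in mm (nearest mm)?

841 × 1189 mm

Let the short side be w mm. Then the long side is w√2 and w · w√2 = 10⁶ mm².
w² = 10⁶/√2, so w = 1000 / 2^(1/4) ≈ 840.9 mm; long side = 1000 · 2^(1/4) ≈ 1189.2 mm.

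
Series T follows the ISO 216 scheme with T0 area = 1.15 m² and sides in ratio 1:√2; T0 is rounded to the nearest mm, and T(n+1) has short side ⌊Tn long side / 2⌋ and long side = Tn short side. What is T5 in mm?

159 × 225 mm

Let T0's short side be w mm. w · w√2 = 1.15 m² = 1,150,000 mm², so w ≈ 901.8 mm and w√2 ≈ 1275.3 mm → T0 = 902 × 1275 mm.
T1: ⌊1275/2⌋ × 902 = 637 × 902 mm
T2: ⌊902/2⌋ × 637 = 451 × 637 mm
T3: ⌊637/2⌋ × 451 = 318 × 451 mm
T4: ⌊451/2⌋ × 318 = 225 × 318 mm
T5: ⌊318/2⌋ × 225 = 159 × 225 mm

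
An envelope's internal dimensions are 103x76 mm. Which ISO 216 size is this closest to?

A7 (74 × 105 mm)

Aspect ratio 103/76 ≈ 1.355 (ISO target is √2 ≈ 1.414).
In the A-series (A0 area = 1 m²): A7 = 74 × 105 mm.
Off by 4 mm total — nearest standard size.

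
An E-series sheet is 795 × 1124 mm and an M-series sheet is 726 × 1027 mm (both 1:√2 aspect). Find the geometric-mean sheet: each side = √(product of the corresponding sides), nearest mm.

Short side: √(795 · 726) = √577170 ≈ 759.7 → 760 mm
Long side: √(1124 · 1027) = √1154348 ≈ 1074.4 → 1074 mm

760 × 1074 mm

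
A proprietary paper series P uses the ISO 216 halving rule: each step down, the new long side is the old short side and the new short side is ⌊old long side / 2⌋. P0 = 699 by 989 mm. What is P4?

P1: ⌊989/2⌋ × 699 = 494 × 699 mm
P2: ⌊699/2⌋ × 494 = 349 × 494 mm
P3: ⌊494/2⌋ × 349 = 247 × 349 mm
P4: ⌊349/2⌋ × 247 = 174 × 247 mm

174 × 247 mm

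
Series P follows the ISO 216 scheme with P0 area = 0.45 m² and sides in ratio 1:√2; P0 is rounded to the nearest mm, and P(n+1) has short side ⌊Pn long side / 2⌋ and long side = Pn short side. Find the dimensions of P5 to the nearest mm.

Let P0's short side be w mm. w · w√2 = 0.45 m² = 450,000 mm², so w ≈ 564.1 mm and w√2 ≈ 797.7 mm → P0 = 564 × 798 mm.
P1: ⌊798/2⌋ × 564 = 399 × 564 mm
P2: ⌊564/2⌋ × 399 = 282 × 399 mm
P3: ⌊399/2⌋ × 282 = 199 × 282 mm
P4: ⌊282/2⌋ × 199 = 141 × 199 mm
P5: ⌊199/2⌋ × 141 = 99 × 141 mm

99 × 141 mm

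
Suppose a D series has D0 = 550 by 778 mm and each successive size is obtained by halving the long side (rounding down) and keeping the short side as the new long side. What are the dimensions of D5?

97 × 137 mm

D1: ⌊778/2⌋ × 550 = 389 × 550 mm
D2: ⌊550/2⌋ × 389 = 275 × 389 mm
D3: ⌊389/2⌋ × 275 = 194 × 275 mm
D4: ⌊275/2⌋ × 194 = 137 × 194 mm
D5: ⌊194/2⌋ × 137 = 97 × 137 mm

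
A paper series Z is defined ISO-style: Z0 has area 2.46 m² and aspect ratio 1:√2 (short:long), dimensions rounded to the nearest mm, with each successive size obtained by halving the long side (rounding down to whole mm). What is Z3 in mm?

466 × 659 mm

Let Z0's short side be w mm. w · w√2 = 2.46 m² = 2,460,000 mm², so w ≈ 1318.9 mm and w√2 ≈ 1865.2 mm → Z0 = 1319 × 1865 mm.
Z1: ⌊1865/2⌋ × 1319 = 932 × 1319 mm
Z2: ⌊1319/2⌋ × 932 = 659 × 932 mm
Z3: ⌊932/2⌋ × 659 = 466 × 659 mm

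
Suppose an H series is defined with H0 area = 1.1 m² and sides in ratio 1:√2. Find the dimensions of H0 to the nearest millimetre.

Let the short side be w mm. Then w · w√2 = 1.1 m² = 1,100,000 mm².
w² = 1,100,000/√2, so w ≈ 881.9 mm; long side = w√2 ≈ 1247.3 mm.

882 × 1247 mm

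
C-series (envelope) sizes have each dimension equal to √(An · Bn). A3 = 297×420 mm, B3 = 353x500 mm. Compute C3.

Short side: √(297 · 353) = √104841 ≈ 323.8 → 324 mm
Long side: √(420 · 500) = √210000 ≈ 458.3 → 458 mm

324 × 458 mm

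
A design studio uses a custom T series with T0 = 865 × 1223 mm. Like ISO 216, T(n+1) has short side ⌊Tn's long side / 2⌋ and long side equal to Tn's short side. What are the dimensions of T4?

T1: ⌊1223/2⌋ × 865 = 611 × 865 mm
T2: ⌊865/2⌋ × 611 = 432 × 611 mm
T3: ⌊611/2⌋ × 432 = 305 × 432 mm
T4: ⌊432/2⌋ × 305 = 216 × 305 mm

216 × 305 mm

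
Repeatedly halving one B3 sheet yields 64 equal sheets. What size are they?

B9

64 = 2^6, so 6 halving steps.
B3 → B4 → … → B9 after 6 steps.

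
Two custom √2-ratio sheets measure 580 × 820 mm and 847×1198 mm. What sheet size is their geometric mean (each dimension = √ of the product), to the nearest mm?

701 × 991 mm

Short side: √(580 · 847) = √491260 ≈ 700.9 → 701 mm
Long side: √(820 · 1198) = √982360 ≈ 991.1 → 991 mm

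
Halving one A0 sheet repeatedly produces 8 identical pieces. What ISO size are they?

A3

8 = 2^3, so 3 halving steps.
A0 → A1 → … → A3 after 3 steps.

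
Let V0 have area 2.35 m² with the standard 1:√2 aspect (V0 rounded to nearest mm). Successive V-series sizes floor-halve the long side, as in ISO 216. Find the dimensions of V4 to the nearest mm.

322 × 455 mm

Let V0's short side be w mm. w · w√2 = 2.35 m² = 2,350,000 mm², so w ≈ 1289.1 mm and w√2 ≈ 1823.0 mm → V0 = 1289 × 1823 mm.
V1: ⌊1823/2⌋ × 1289 = 911 × 1289 mm
V2: ⌊1289/2⌋ × 911 = 644 × 911 mm
V3: ⌊911/2⌋ × 644 = 455 × 644 mm
V4: ⌊644/2⌋ × 455 = 322 × 455 mm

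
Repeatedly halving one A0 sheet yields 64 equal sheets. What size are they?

A6

64 = 2^6, so 6 halving steps.
A0 → A1 → … → A6 after 6 steps.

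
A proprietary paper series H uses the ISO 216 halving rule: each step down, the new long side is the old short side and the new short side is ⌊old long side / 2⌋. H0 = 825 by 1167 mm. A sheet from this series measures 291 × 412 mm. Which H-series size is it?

H0: 825 × 1167 mm
H1: 583 × 825 mm
H2: 412 × 583 mm
H3: 291 × 412 mm
H4: 206 × 291 mm
→ matches H3.

H3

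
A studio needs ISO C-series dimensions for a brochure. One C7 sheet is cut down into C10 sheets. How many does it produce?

Each ISO step halves the sheet: 1 × C7 → 2 × C8 → 4 × C9 → 8 × C10
From C7 to C10 is 3 halving steps: 2^3 = 8.

8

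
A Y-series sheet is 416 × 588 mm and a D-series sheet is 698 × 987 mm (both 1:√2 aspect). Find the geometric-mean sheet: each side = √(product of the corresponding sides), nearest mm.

539 × 762 mm

Short side: √(416 · 698) = √290368 ≈ 538.9 → 539 mm
Long side: √(588 · 987) = √580356 ≈ 761.8 → 762 mm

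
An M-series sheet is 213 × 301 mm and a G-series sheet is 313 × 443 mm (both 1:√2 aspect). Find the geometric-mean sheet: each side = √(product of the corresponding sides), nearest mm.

258 × 365 mm

Short side: √(213 · 313) = √66669 ≈ 258.2 → 258 mm
Long side: √(301 · 443) = √133343 ≈ 365.2 → 365 mm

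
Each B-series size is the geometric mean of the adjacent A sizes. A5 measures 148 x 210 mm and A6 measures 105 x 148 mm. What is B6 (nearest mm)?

125 × 176 mm

Short side: √(148 · 105) = √15540 ≈ 124.7 → 125 mm
Long side: √(210 · 148) = √31080 ≈ 176.3 → 176 mm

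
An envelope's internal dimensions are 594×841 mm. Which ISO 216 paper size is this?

A1 (594 × 841 mm)

Aspect ratio 841/594 ≈ 1.416 — close to the ISO √2 ≈ 1.414.
In the A-series (A0 area = 1 m²): A1 = 594 × 841 mm.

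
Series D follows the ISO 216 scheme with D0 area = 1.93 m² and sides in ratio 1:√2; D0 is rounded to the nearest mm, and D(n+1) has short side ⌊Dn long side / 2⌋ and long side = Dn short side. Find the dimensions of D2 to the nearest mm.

Let D0's short side be w mm. w · w√2 = 1.93 m² = 1,930,000 mm², so w ≈ 1168.2 mm and w√2 ≈ 1652.1 mm → D0 = 1168 × 1652 mm.
D1: ⌊1652/2⌋ × 1168 = 826 × 1168 mm
D2: ⌊1168/2⌋ × 826 = 584 × 826 mm

584 × 826 mm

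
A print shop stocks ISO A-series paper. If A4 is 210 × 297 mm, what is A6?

A5: ⌊297/2⌋ × 210 = 148 × 210 mm
A6: ⌊210/2⌋ × 148 = 105 × 148 mm

105 × 148 mm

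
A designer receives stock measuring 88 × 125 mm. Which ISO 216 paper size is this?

B7 (88 × 125 mm)

Aspect ratio 125/88 ≈ 1.420 — close to the ISO √2 ≈ 1.414.
In the B-series (B0 = 1000 × 1414 mm): B7 = 88 × 125 mm.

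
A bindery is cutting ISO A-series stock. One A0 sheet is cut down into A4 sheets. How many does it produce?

16

A0 = 841 × 1189 mm; A4 = 210 × 297 mm.
Each halving step doubles the count; 4 steps from A0 to A4.
2^4 = 16.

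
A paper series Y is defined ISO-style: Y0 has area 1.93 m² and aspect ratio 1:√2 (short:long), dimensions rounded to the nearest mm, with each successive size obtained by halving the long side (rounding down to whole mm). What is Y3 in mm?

413 × 584 mm

Let Y0's short side be w mm. w · w√2 = 1.93 m² = 1,930,000 mm², so w ≈ 1168.2 mm and w√2 ≈ 1652.1 mm → Y0 = 1168 × 1652 mm.
Y1: ⌊1652/2⌋ × 1168 = 826 × 1168 mm
Y2: ⌊1168/2⌋ × 826 = 584 × 826 mm
Y3: ⌊826/2⌋ × 584 = 413 × 584 mm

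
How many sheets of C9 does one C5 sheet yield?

16

C5 = 162 × 229 mm; C9 = 40 × 57 mm.
Each halving step doubles the count; 4 steps from C5 to C9.
2^4 = 16.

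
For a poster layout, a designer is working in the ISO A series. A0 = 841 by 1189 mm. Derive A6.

A1: ⌊1189/2⌋ × 841 = 594 × 841 mm
A2: ⌊841/2⌋ × 594 = 420 × 594 mm
A3: ⌊594/2⌋ × 420 = 297 × 420 mm
A4: ⌊420/2⌋ × 297 = 210 × 297 mm
A5: ⌊297/2⌋ × 210 = 148 × 210 mm
A6: ⌊210/2⌋ × 148 = 105 × 148 mm

105 × 148 mm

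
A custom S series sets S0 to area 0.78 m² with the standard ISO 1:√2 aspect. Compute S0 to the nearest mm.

Let the short side be w mm. Then w · w√2 = 0.78 m² = 780,000 mm².
w² = 780,000/√2, so w ≈ 742.7 mm; long side = w√2 ≈ 1050.3 mm.

743 × 1050 mm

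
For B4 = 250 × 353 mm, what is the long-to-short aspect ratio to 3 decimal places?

1.412

353 / 250 = 1.412
ISO 216 targets √2 ≈ 1.414; the -0.002 deviation is from mm rounding.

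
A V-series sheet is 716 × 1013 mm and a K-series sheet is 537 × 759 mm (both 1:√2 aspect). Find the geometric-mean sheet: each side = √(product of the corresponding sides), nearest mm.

Short side: √(716 · 537) = √384492 ≈ 620.1 → 620 mm
Long side: √(1013 · 759) = √768867 ≈ 876.9 → 877 mm

620 × 877 mm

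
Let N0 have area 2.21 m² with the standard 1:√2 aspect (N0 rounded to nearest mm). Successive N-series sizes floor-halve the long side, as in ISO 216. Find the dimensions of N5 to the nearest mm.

Let N0's short side be w mm. w · w√2 = 2.21 m² = 2,210,000 mm², so w ≈ 1250.1 mm and w√2 ≈ 1767.9 mm → N0 = 1250 × 1768 mm.
N1: ⌊1768/2⌋ × 1250 = 884 × 1250 mm
N2: ⌊1250/2⌋ × 884 = 625 × 884 mm
N3: ⌊884/2⌋ × 625 = 442 × 625 mm
N4: ⌊625/2⌋ × 442 = 312 × 442 mm
N5: ⌊442/2⌋ × 312 = 221 × 312 mm

221 × 312 mm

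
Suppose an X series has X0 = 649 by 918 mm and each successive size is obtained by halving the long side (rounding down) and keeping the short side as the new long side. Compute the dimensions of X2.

X1: ⌊918/2⌋ × 649 = 459 × 649 mm
X2: ⌊649/2⌋ × 459 = 324 × 459 mm

324 × 459 mm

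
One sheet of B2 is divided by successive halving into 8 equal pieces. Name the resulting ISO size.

B5

8 = 2^3, so 3 halving steps.
B2 → B3 → … → B5 after 3 steps.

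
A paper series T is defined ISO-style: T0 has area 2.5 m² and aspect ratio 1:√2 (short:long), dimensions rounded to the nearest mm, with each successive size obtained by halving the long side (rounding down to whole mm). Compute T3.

470 × 665 mm

Let T0's short side be w mm. w · w√2 = 2.5 m² = 2,500,000 mm², so w ≈ 1329.6 mm and w√2 ≈ 1880.3 mm → T0 = 1330 × 1880 mm.
T1: ⌊1880/2⌋ × 1330 = 940 × 1330 mm
T2: ⌊1330/2⌋ × 940 = 665 × 940 mm
T3: ⌊940/2⌋ × 665 = 470 × 665 mm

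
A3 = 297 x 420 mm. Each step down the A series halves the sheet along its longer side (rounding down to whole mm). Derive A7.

A4: ⌊420/2⌋ × 297 = 210 × 297 mm
A5: ⌊297/2⌋ × 210 = 148 × 210 mm
A6: ⌊210/2⌋ × 148 = 105 × 148 mm
A7: ⌊148/2⌋ × 105 = 74 × 105 mm

74 × 105 mm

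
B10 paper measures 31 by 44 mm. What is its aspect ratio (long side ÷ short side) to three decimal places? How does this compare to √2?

44 / 31 = 1.419
ISO 216 targets √2 ≈ 1.414; the +0.005 deviation is from mm rounding.

1.419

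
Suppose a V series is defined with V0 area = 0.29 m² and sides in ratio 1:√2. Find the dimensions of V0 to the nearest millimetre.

453 × 640 mm

Let the short side be w mm. Then w · w√2 = 0.29 m² = 290,000 mm².
w² = 290,000/√2, so w ≈ 452.8 mm; long side = w√2 ≈ 640.4 mm.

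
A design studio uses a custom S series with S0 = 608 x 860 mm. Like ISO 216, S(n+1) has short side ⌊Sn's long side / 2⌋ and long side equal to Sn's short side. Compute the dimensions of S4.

S1: ⌊860/2⌋ × 608 = 430 × 608 mm
S2: ⌊608/2⌋ × 430 = 304 × 430 mm
S3: ⌊430/2⌋ × 304 = 215 × 304 mm
S4: ⌊304/2⌋ × 215 = 152 × 215 mm

152 × 215 mm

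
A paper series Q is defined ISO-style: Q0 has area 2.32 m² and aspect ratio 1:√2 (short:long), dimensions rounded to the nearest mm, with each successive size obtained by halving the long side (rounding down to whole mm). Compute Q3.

Let Q0's short side be w mm. w · w√2 = 2.32 m² = 2,320,000 mm², so w ≈ 1280.8 mm and w√2 ≈ 1811.3 mm → Q0 = 1281 × 1811 mm.
Q1: ⌊1811/2⌋ × 1281 = 905 × 1281 mm
Q2: ⌊1281/2⌋ × 905 = 640 × 905 mm
Q3: ⌊905/2⌋ × 640 = 452 × 640 mm

452 × 640 mm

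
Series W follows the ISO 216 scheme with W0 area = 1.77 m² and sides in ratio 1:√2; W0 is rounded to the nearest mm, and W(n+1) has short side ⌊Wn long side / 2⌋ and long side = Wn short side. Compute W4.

Let W0's short side be w mm. w · w√2 = 1.77 m² = 1,770,000 mm², so w ≈ 1118.7 mm and w√2 ≈ 1582.1 mm → W0 = 1119 × 1582 mm.
W1: ⌊1582/2⌋ × 1119 = 791 × 1119 mm
W2: ⌊1119/2⌋ × 791 = 559 × 791 mm
W3: ⌊791/2⌋ × 559 = 395 × 559 mm
W4: ⌊559/2⌋ × 395 = 279 × 395 mm

279 × 395 mm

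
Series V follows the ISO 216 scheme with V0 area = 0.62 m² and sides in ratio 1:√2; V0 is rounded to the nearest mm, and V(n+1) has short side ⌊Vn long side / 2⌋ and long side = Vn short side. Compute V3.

234 × 331 mm

Let V0's short side be w mm. w · w√2 = 0.62 m² = 620,000 mm², so w ≈ 662.1 mm and w√2 ≈ 936.4 mm → V0 = 662 × 936 mm.
V1: ⌊936/2⌋ × 662 = 468 × 662 mm
V2: ⌊662/2⌋ × 468 = 331 × 468 mm
V3: ⌊468/2⌋ × 331 = 234 × 331 mm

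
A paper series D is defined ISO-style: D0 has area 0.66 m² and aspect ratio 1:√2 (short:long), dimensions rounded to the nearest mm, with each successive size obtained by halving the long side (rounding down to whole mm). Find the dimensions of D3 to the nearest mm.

241 × 341 mm

Let D0's short side be w mm. w · w√2 = 0.66 m² = 660,000 mm², so w ≈ 683.1 mm and w√2 ≈ 966.1 mm → D0 = 683 × 966 mm.
D1: ⌊966/2⌋ × 683 = 483 × 683 mm
D2: ⌊683/2⌋ × 483 = 341 × 483 mm
D3: ⌊483/2⌋ × 341 = 241 × 341 mm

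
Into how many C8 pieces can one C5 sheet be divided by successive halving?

Each ISO step halves the sheet: 1 × C5 → 2 × C6 → 4 × C7 → 8 × C8
From C5 to C8 is 3 halving steps: 2^3 = 8.

8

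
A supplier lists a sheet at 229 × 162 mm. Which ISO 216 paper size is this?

Aspect ratio 229/162 ≈ 1.414 — close to the ISO √2 ≈ 1.414.
In the C-series (envelope sizes, between A and B): C5 = 162 × 229 mm.

C5 (162 × 229 mm)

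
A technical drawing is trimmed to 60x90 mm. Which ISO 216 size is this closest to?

Aspect ratio 90/60 ≈ 1.500 (ISO target is √2 ≈ 1.414).
In the B-series (B0 = 1000 × 1414 mm): B8 = 62 × 88 mm.
Off by 4 mm total — nearest standard size.

B8 (62 × 88 mm)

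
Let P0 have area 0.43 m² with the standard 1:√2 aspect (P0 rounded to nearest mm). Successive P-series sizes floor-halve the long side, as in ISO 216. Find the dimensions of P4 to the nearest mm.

Let P0's short side be w mm. w · w√2 = 0.43 m² = 430,000 mm², so w ≈ 551.4 mm and w√2 ≈ 779.8 mm → P0 = 551 × 780 mm.
P1: ⌊780/2⌋ × 551 = 390 × 551 mm
P2: ⌊551/2⌋ × 390 = 275 × 390 mm
P3: ⌊390/2⌋ × 275 = 195 × 275 mm
P4: ⌊275/2⌋ × 195 = 137 × 195 mm

137 × 195 mm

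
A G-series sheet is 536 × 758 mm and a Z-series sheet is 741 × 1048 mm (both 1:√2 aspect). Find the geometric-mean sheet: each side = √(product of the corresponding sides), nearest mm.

Short side: √(536 · 741) = √397176 ≈ 630.2 → 630 mm
Long side: √(758 · 1048) = √794384 ≈ 891.3 → 891 mm

630 × 891 mm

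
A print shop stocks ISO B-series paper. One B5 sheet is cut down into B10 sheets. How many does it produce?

32

Each ISO step halves the sheet: 1 × B5 → 2 × B6 → 4 × B7 → 8 × B8 → …
From B5 to B10 is 5 halving steps: 2^5 = 32.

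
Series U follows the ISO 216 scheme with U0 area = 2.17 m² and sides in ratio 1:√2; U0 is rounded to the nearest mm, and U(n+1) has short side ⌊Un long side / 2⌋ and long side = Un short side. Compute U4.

Let U0's short side be w mm. w · w√2 = 2.17 m² = 2,170,000 mm², so w ≈ 1238.7 mm and w√2 ≈ 1751.8 mm → U0 = 1239 × 1752 mm.
U1: ⌊1752/2⌋ × 1239 = 876 × 1239 mm
U2: ⌊1239/2⌋ × 876 = 619 × 876 mm
U3: ⌊876/2⌋ × 619 = 438 × 619 mm
U4: ⌊619/2⌋ × 438 = 309 × 438 mm

309 × 438 mm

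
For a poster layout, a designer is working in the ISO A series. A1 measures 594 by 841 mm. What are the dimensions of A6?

A2: ⌊841/2⌋ × 594 = 420 × 594 mm
A3: ⌊594/2⌋ × 420 = 297 × 420 mm
A4: ⌊420/2⌋ × 297 = 210 × 297 mm
A5: ⌊297/2⌋ × 210 = 148 × 210 mm
A6: ⌊210/2⌋ × 148 = 105 × 148 mm

105 × 148 mm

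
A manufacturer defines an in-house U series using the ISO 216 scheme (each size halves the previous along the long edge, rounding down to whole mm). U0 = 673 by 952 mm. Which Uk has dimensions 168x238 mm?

U0: 673 × 952 mm
U1: 476 × 673 mm
U2: 336 × 476 mm
U3: 238 × 336 mm
U4: 168 × 238 mm
U5: 119 × 168 mm
→ matches U4.

U4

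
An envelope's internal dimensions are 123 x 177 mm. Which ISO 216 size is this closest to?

B6 (125 × 176 mm)

Aspect ratio 177/123 ≈ 1.439 (ISO target is √2 ≈ 1.414).
In the B-series (B0 = 1000 × 1414 mm): B6 = 125 × 176 mm.
Off by 3 mm total — nearest standard size.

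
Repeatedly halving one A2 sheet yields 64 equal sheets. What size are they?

A8

64 = 2^6, so 6 halving steps.
A2 → A3 → … → A8 after 6 steps.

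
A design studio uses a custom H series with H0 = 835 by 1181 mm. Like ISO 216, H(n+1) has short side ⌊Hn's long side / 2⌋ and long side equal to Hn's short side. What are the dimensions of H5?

H1 = 590 × 835 mm (from H0 by 1 halving).
H2: ⌊835/2⌋ × 590 = 417 × 590 mm
H3: ⌊590/2⌋ × 417 = 295 × 417 mm
H4: ⌊417/2⌋ × 295 = 208 × 295 mm
H5: ⌊295/2⌋ × 208 = 147 × 208 mm

147 × 208 mm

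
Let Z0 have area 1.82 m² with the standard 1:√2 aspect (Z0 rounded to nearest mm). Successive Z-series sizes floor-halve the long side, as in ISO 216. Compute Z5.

Let Z0's short side be w mm. w · w√2 = 1.82 m² = 1,820,000 mm², so w ≈ 1134.4 mm and w√2 ≈ 1604.3 mm → Z0 = 1134 × 1604 mm.
Z1: ⌊1604/2⌋ × 1134 = 802 × 1134 mm
Z2: ⌊1134/2⌋ × 802 = 567 × 802 mm
Z3: ⌊802/2⌋ × 567 = 401 × 567 mm
Z4: ⌊567/2⌋ × 401 = 283 × 401 mm
Z5: ⌊401/2⌋ × 283 = 200 × 283 mm

200 × 283 mm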